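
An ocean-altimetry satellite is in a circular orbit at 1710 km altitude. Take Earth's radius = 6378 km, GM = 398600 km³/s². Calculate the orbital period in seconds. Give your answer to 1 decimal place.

7238.9 seconds

Semi-major axis a = 6378 + 1710 = 8088 km. Period T = 2π√(a³/μ) = 2π√(8088³/398600) = 7238.9 s = 120.65 min.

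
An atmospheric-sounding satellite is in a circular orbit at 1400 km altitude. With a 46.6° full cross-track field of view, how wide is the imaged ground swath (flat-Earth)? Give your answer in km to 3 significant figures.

Half-angle = 46.6°/2 = 23.3°.
Swath width ≈ 2h·tan(θ/2) = 2 × 1400 × tan(23.3°) = 1205.9 km.

1210 km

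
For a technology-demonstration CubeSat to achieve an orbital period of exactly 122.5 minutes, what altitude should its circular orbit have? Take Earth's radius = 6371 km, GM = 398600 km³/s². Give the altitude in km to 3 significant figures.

T = 122.5 min = 7350.0 s.
From T = 2π√(a³/μ): a = (μ T²/4π²)^(1/3) = (398600 × 7350.0² / 4π²)^(1/3) = 8171 km.
Altitude h = a − R = 8171 − 6371 = 1800 km.

1800 km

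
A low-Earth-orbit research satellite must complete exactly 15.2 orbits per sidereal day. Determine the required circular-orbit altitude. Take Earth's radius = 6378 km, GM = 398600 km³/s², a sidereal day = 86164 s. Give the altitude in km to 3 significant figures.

Required period T = 86164 / 15.2 = 5668.7 s.
From T = 2π√(a³/μ): a = (μ T²/4π²)^(1/3) = (398600 × 5668.7² / 4π²)^(1/3) = 6871 km.
Altitude h = a − R = 6871 − 6378 = 493 km.

493 km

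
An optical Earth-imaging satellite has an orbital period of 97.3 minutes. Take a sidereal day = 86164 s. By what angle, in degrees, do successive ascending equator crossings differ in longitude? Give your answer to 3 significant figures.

T = 97.3 min = 5838.0 s.
During one orbit Earth rotates (5838.0 / 86164) × 360° = 24.39°.

24.4°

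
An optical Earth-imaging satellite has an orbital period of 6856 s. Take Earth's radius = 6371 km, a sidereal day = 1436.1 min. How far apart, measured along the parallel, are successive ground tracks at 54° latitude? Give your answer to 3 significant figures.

Node shift per orbit = (6856.0/86166) × 360° = 28.64°.
Equatorial spacing = 28.64 × 111.2 km/° = 3185 km.
At 54° latitude, spacing = 3185 × cos(54°) = 1872 km.

1870 km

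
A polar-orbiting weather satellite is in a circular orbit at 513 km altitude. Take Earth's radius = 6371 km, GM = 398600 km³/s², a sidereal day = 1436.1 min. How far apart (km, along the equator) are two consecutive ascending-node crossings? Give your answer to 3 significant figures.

2640 km

Semi-major axis a = 6371 + 513 = 6884 km. Period T = 2π√(a³/μ) = 2π√(6884³/398600) = 5684.2 s = 94.74 min.
During one orbit Earth rotates (5684.2 / 86166) × 360° = 23.75°.
At the equator that is 23.75° × (2π·6371/360) km/° = 23.75 × 111.2 = 2641 km.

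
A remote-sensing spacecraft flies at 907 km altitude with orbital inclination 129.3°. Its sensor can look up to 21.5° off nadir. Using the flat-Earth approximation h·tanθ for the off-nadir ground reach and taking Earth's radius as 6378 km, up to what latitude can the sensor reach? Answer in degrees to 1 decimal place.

Retrograde orbit: the ground track reaches ±(180° − i) = ±(180 − 129.3) = ±50.7°.
Sensor half-swath on the ground ≈ 907·tan(21.5°) = 357 km = 3.21° of latitude.
Maximum observable latitude ≈ 50.7 + 3.21 = 53.9°.

53.9°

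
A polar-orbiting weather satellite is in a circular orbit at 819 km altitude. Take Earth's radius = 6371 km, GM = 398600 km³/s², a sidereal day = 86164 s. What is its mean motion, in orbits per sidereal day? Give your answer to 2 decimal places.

14.20

Semi-major axis a = 6371 + 819 = 7190 km. Period T = 2π√(a³/μ) = 2π√(7190³/398600) = 6067.4 s = 101.12 min.
Orbits per sidereal day = 86164 / 6067.4 = 14.201.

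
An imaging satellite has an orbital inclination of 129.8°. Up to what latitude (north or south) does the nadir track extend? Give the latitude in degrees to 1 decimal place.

Retrograde orbit: the ground track reaches ±(180° − i) = ±(180 − 129.8) = ±50.2°.

50.2°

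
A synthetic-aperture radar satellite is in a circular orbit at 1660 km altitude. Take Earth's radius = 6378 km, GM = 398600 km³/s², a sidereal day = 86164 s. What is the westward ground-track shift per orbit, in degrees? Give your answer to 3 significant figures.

30.0°

Semi-major axis a = 6378 + 1660 = 8038 km. Period T = 2π√(a³/μ) = 2π√(8038³/398600) = 7171.9 s = 119.53 min.
During one orbit Earth rotates (7171.9 / 86164) × 360° = 29.96°.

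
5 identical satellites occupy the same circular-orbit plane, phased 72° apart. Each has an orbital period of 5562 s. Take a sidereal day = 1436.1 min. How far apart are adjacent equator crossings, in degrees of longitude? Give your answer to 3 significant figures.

4.65°

Single-satellite node shift = (5562.0/86166) × 360° = 23.24°.
With 5 satellites evenly phased, successive equator crossings are 23.24/5 = 4.648° apart.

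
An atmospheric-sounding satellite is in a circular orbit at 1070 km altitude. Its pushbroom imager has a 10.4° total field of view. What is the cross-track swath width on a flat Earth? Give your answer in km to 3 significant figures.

Half-angle = 10.4°/2 = 5.2°.
Swath width ≈ 2h·tan(θ/2) = 2 × 1070 × tan(5.2°) = 194.8 km.

195 km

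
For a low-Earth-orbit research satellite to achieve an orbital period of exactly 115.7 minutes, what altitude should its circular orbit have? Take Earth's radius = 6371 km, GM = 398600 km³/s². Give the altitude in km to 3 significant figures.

T = 115.7 min = 6942.0 s.
From T = 2π√(a³/μ): a = (μ T²/4π²)^(1/3) = (398600 × 6942.0² / 4π²)^(1/3) = 7865 km.
Altitude h = a − R = 7865 − 6371 = 1494 km.

1490 km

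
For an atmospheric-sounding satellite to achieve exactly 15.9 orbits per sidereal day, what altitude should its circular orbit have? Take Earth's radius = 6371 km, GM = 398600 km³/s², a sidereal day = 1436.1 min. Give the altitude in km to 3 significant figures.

297 km

Required period T = 86166 / 15.9 = 5419.2 s.
From T = 2π√(a³/μ): a = (μ T²/4π²)^(1/3) = (398600 × 5419.2² / 4π²)^(1/3) = 6668 km.
Altitude h = a − R = 6668 − 6371 = 297 km.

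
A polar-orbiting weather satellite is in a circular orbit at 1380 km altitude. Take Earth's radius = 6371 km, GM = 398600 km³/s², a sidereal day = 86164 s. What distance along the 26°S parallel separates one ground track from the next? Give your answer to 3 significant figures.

2840 km

Semi-major axis a = 6371 + 1380 = 7751 km. Period T = 2π√(a³/μ) = 2π√(7751³/398600) = 6791.2 s = 113.19 min.
Node shift per orbit = (6791.2/86164) × 360° = 28.37°.
Equatorial spacing = 28.37 × 111.2 km/° = 3155 km.
At 26° latitude, spacing = 3155 × cos(26°) = 2836 km.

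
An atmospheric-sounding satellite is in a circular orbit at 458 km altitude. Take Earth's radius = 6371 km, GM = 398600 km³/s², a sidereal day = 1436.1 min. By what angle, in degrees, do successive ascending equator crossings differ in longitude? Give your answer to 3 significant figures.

23.5°

Semi-major axis a = 6371 + 458 = 6829 km. Period T = 2π√(a³/μ) = 2π√(6829³/398600) = 5616.3 s = 93.60 min.
During one orbit Earth rotates (5616.3 / 86166) × 360° = 23.46°.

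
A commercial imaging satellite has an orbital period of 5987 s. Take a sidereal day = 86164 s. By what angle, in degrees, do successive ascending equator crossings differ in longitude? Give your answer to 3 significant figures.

During one orbit Earth rotates (5987.0 / 86164) × 360° = 25.01°.

25.0°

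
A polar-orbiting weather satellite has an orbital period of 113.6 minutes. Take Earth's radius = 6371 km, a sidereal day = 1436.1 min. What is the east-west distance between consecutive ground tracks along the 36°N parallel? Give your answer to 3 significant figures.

2560 km

T = 113.6 min = 6816.0 s.
Node shift per orbit = (6816.0/86166) × 360° = 28.48°.
Equatorial spacing = 28.48 × 111.2 km/° = 3167 km.
At 36° latitude, spacing = 3167 × cos(36°) = 2562 km.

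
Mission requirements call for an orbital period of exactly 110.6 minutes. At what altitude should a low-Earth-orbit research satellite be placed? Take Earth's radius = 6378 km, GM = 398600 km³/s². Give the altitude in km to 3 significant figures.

1250 km

T = 110.6 min = 6636.0 s.
From T = 2π√(a³/μ): a = (μ T²/4π²)^(1/3) = (398600 × 6636.0² / 4π²)^(1/3) = 7632 km.
Altitude h = a − R = 7632 − 6378 = 1254 km.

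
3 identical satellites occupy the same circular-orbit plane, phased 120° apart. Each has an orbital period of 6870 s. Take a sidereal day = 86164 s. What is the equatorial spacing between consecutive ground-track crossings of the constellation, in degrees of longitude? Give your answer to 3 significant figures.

9.57°

Single-satellite node shift = (6870.0/86164) × 360° = 28.70°.
With 3 satellites evenly phased, successive equator crossings are 28.70/3 = 9.568° apart.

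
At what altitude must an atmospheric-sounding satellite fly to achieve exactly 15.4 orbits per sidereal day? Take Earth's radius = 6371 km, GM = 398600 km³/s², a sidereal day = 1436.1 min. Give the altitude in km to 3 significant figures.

441 km

Required period T = 86166 / 15.4 = 5595.2 s.
From T = 2π√(a³/μ): a = (μ T²/4π²)^(1/3) = (398600 × 5595.2² / 4π²)^(1/3) = 6812 km.
Altitude h = a − R = 6812 − 6371 = 441 km.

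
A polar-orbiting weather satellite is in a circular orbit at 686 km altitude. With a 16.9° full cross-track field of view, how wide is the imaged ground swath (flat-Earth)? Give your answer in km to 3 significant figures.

Half-angle = 16.9°/2 = 8.45°.
Swath width ≈ 2h·tan(θ/2) = 2 × 686 × tan(8.45°) = 203.8 km.

204 km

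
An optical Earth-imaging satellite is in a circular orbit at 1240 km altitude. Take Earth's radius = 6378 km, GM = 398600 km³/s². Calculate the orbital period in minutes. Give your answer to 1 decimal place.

110.3 min

Semi-major axis a = 6378 + 1240 = 7618 km. Period T = 2π√(a³/μ) = 2π√(7618³/398600) = 6617.2 s = 110.29 min.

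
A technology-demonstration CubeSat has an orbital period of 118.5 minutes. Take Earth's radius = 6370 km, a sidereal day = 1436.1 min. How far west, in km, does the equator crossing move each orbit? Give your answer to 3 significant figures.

T = 118.5 min = 7110.0 s.
During one orbit Earth rotates (7110.0 / 86166) × 360° = 29.71°.
At the equator that is 29.71° × (2π·6370/360) km/° = 29.71 × 111.2 = 3303 km.

3300 km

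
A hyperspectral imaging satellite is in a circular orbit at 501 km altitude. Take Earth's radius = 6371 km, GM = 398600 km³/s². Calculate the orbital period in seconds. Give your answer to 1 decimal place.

Semi-major axis a = 6371 + 501 = 6872 km. Period T = 2π√(a³/μ) = 2π√(6872³/398600) = 5669.4 s = 94.49 min.

5669.4 seconds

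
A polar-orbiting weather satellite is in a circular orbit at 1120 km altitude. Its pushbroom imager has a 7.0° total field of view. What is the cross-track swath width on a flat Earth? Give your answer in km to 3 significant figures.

137 km

Half-angle = 7.0°/2 = 3.5°.
Swath width ≈ 2h·tan(θ/2) = 2 × 1120 × tan(3.5°) = 137.0 km.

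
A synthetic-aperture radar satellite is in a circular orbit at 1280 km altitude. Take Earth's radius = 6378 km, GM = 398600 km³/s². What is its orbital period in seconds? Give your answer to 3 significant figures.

6670 seconds

Semi-major axis a = 6378 + 1280 = 7658 km. Period T = 2π√(a³/μ) = 2π√(7658³/398600) = 6669.4 s = 111.16 min.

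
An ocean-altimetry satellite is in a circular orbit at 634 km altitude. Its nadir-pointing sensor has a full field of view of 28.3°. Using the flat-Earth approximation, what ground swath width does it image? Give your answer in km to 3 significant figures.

320 km

Half-angle = 28.3°/2 = 14.15°.
Swath width ≈ 2h·tan(θ/2) = 2 × 634 × tan(14.15°) = 319.7 km.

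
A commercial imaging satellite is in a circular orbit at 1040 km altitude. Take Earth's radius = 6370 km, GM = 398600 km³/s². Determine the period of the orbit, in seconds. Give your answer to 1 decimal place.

6348.0 seconds

Semi-major axis a = 6370 + 1040 = 7410 km. Period T = 2π√(a³/μ) = 2π√(7410³/398600) = 6348.0 s = 105.80 min.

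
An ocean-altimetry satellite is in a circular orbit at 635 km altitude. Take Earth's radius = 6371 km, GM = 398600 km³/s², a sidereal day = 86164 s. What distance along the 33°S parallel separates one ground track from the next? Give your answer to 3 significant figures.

Semi-major axis a = 6371 + 635 = 7006 km. Period T = 2π√(a³/μ) = 2π√(7006³/398600) = 5836.0 s = 97.27 min.
Node shift per orbit = (5836.0/86164) × 360° = 24.38°.
Equatorial spacing = 24.38 × 111.2 km/° = 2711 km.
At 33° latitude, spacing = 2711 × cos(33°) = 2274 km.

2270 km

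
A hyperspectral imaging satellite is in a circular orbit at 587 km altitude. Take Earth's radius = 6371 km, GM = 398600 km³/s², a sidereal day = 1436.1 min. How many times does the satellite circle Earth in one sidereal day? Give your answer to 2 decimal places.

14.92

Semi-major axis a = 6371 + 587 = 6958 km. Period T = 2π√(a³/μ) = 2π√(6958³/398600) = 5776.1 s = 96.27 min.
Orbits per sidereal day = 86166 / 5776.1 = 14.918.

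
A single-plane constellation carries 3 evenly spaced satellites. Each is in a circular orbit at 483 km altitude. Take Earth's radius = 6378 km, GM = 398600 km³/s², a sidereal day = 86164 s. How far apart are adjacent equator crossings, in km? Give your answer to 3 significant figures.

Semi-major axis a = 6378 + 483 = 6861 km. Period T = 2π√(a³/μ) = 2π√(6861³/398600) = 5655.8 s = 94.26 min.
Single-satellite node shift = (5655.8/86164) × 360° = 23.63°.
With 3 satellites evenly phased, successive equator crossings are 23.63/3 = 7.877° apart.
That is 7.877 × 111.3 = 877 km at the equator.

877 km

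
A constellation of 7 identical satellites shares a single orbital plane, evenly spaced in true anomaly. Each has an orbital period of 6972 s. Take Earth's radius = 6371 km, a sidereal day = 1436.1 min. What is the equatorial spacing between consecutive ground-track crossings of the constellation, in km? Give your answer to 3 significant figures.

Single-satellite node shift = (6972.0/86166) × 360° = 29.13°.
With 7 satellites evenly phased, successive equator crossings are 29.13/7 = 4.161° apart.
That is 4.161 × 111.2 = 463 km at the equator.

463 km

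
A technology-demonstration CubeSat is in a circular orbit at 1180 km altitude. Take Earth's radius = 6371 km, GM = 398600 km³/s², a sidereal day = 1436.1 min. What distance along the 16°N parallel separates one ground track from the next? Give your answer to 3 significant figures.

2920 km

Semi-major axis a = 6371 + 1180 = 7551 km. Period T = 2π√(a³/μ) = 2π√(7551³/398600) = 6530.1 s = 108.83 min.
Node shift per orbit = (6530.1/86166) × 360° = 27.28°.
Equatorial spacing = 27.28 × 111.2 km/° = 3034 km.
At 16° latitude, spacing = 3034 × cos(16°) = 2916 km.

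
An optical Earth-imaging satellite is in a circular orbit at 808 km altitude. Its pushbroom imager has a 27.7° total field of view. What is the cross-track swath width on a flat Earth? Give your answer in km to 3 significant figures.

Half-angle = 27.7°/2 = 13.85°.
Swath width ≈ 2h·tan(θ/2) = 2 × 808 × tan(13.85°) = 398.4 km.

398 km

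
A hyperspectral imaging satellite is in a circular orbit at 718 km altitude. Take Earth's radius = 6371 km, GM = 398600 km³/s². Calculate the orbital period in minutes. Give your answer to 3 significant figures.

99.0 min

Semi-major axis a = 6371 + 718 = 7089 km. Period T = 2π√(a³/μ) = 2π√(7089³/398600) = 5940.0 s = 99.00 min.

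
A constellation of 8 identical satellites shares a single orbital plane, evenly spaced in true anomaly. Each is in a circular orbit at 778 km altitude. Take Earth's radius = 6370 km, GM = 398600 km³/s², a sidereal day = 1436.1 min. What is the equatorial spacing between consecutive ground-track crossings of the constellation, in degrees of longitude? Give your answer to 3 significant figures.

Semi-major axis a = 6370 + 778 = 7148 km. Period T = 2π√(a³/μ) = 2π√(7148³/398600) = 6014.3 s = 100.24 min.
Single-satellite node shift = (6014.3/86166) × 360° = 25.13°.
With 8 satellites evenly phased, successive equator crossings are 25.13/8 = 3.141° apart.

3.14°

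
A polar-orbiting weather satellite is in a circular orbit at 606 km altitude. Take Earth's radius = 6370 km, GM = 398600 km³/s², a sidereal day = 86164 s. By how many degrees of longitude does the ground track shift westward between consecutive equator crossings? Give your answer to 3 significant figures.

24.2°

Semi-major axis a = 6370 + 606 = 6976 km. Period T = 2π√(a³/μ) = 2π√(6976³/398600) = 5798.6 s = 96.64 min.
During one orbit Earth rotates (5798.6 / 86164) × 360° = 24.23°.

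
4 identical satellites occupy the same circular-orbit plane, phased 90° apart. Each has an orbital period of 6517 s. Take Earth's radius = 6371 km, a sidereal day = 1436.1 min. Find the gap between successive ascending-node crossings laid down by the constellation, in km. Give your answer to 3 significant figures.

757 km

Single-satellite node shift = (6517.0/86166) × 360° = 27.23°.
With 4 satellites evenly phased, successive equator crossings are 27.23/4 = 6.807° apart.
That is 6.807 × 111.2 = 757 km at the equator.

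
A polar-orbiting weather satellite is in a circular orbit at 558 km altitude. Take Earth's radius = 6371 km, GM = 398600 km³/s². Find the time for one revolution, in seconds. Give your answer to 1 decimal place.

Semi-major axis a = 6371 + 558 = 6929 km. Period T = 2π√(a³/μ) = 2π√(6929³/398600) = 5740.1 s = 95.67 min.

5740.1 seconds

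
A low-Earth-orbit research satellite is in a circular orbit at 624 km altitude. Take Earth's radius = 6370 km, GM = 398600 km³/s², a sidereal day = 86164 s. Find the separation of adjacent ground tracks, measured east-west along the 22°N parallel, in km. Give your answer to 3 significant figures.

2510 km

Semi-major axis a = 6370 + 624 = 6994 km. Period T = 2π√(a³/μ) = 2π√(6994³/398600) = 5821.0 s = 97.02 min.
Node shift per orbit = (5821.0/86164) × 360° = 24.32°.
Equatorial spacing = 24.32 × 111.2 km/° = 2704 km.
At 22° latitude, spacing = 2704 × cos(22°) = 2507 km.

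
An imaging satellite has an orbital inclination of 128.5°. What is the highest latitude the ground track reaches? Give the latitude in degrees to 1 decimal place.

Retrograde orbit: the ground track reaches ±(180° − i) = ±(180 − 128.5) = ±51.5°.

51.5°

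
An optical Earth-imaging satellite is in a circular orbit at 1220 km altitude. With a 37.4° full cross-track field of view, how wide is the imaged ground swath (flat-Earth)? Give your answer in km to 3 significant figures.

Half-angle = 37.4°/2 = 18.7°.
Swath width ≈ 2h·tan(θ/2) = 2 × 1220 × tan(18.7°) = 825.9 km.

826 km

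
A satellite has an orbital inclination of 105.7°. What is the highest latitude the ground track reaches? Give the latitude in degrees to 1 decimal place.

Retrograde orbit: the ground track reaches ±(180° − i) = ±(180 − 105.7) = ±74.3°.

74.3°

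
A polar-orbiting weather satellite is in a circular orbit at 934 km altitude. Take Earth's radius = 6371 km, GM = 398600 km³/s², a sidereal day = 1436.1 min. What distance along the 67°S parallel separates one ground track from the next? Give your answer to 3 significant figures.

1130 km

Semi-major axis a = 6371 + 934 = 7305 km. Period T = 2π√(a³/μ) = 2π√(7305³/398600) = 6213.6 s = 103.56 min.
Node shift per orbit = (6213.6/86166) × 360° = 25.96°.
Equatorial spacing = 25.96 × 111.2 km/° = 2887 km.
At 67° latitude, spacing = 2887 × cos(67°) = 1128 km.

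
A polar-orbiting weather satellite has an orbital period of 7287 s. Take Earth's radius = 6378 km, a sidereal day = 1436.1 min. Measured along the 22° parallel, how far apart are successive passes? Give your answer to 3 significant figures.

3140 km

Node shift per orbit = (7287.0/86166) × 360° = 30.44°.
Equatorial spacing = 30.44 × 111.3 km/° = 3389 km.
At 22° latitude, spacing = 3389 × cos(22°) = 3142 km.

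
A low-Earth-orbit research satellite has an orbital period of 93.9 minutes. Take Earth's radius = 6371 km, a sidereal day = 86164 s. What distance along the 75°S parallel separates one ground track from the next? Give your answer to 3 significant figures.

T = 93.9 min = 5634.0 s.
Node shift per orbit = (5634.0/86164) × 360° = 23.54°.
Equatorial spacing = 23.54 × 111.2 km/° = 2617 km.
At 75° latitude, spacing = 2617 × cos(75°) = 677 km.

677 km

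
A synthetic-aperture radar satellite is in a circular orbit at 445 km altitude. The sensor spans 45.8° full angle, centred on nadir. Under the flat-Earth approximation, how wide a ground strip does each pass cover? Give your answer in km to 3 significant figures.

376 km

Half-angle = 45.8°/2 = 22.9°.
Swath width ≈ 2h·tan(θ/2) = 2 × 445 × tan(22.9°) = 376.0 km.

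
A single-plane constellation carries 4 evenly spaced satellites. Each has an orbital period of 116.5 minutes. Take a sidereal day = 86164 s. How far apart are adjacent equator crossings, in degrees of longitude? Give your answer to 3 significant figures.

7.30°

T = 116.5 min = 6990.0 s.
Single-satellite node shift = (6990.0/86164) × 360° = 29.20°.
With 4 satellites evenly phased, successive equator crossings are 29.20/4 = 7.301° apart.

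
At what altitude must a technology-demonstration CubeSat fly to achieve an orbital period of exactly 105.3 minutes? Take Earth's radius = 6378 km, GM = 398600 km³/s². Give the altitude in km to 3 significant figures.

T = 105.3 min = 6318.0 s.
From T = 2π√(a³/μ): a = (μ T²/4π²)^(1/3) = (398600 × 6318.0² / 4π²)^(1/3) = 7387 km.
Altitude h = a − R = 7387 − 6378 = 1009 km.

1010 km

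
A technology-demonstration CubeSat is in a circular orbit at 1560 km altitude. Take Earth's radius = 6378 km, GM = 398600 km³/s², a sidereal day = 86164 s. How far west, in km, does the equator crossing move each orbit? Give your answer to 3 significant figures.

3270 km

Semi-major axis a = 6378 + 1560 = 7938 km. Period T = 2π√(a³/μ) = 2π√(7938³/398600) = 7038.5 s = 117.31 min.
During one orbit Earth rotates (7038.5 / 86164) × 360° = 29.41°.
At the equator that is 29.41° × (2π·6378/360) km/° = 29.41 × 111.3 = 3274 km.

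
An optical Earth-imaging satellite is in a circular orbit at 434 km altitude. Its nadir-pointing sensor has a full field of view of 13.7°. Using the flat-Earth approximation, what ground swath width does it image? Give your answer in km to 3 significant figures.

Half-angle = 13.7°/2 = 6.85°.
Swath width ≈ 2h·tan(θ/2) = 2 × 434 × tan(6.85°) = 104.3 km.

104 km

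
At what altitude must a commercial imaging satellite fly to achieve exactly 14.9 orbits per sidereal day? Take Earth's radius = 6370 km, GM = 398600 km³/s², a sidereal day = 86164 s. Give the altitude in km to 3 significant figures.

593 km

Required period T = 86164 / 14.9 = 5782.8 s.
From T = 2π√(a³/μ): a = (μ T²/4π²)^(1/3) = (398600 × 5782.8² / 4π²)^(1/3) = 6963 km.
Altitude h = a − R = 6963 − 6370 = 593 km.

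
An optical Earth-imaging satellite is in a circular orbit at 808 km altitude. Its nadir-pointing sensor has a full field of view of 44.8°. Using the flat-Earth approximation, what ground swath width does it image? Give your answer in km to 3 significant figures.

666 km

Half-angle = 44.8°/2 = 22.4°.
Swath width ≈ 2h·tan(θ/2) = 2 × 808 × tan(22.4°) = 666.1 km.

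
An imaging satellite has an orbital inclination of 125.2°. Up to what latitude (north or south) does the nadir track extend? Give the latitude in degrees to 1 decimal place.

54.8°

Retrograde orbit: the ground track reaches ±(180° − i) = ±(180 − 125.2) = ±54.8°.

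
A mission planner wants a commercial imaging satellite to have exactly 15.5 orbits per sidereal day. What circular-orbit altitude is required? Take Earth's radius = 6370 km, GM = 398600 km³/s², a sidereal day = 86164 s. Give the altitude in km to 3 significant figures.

412 km

Required period T = 86164 / 15.5 = 5559.0 s.
From T = 2π√(a³/μ): a = (μ T²/4π²)^(1/3) = (398600 × 5559.0² / 4π²)^(1/3) = 6782 km.
Altitude h = a − R = 6782 − 6370 = 412 km.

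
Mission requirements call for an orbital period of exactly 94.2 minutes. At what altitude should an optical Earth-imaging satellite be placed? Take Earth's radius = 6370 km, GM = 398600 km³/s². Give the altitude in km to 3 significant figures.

488 km

T = 94.2 min = 5652.0 s.
From T = 2π√(a³/μ): a = (μ T²/4π²)^(1/3) = (398600 × 5652.0² / 4π²)^(1/3) = 6858 km.
Altitude h = a − R = 6858 − 6370 = 488 km.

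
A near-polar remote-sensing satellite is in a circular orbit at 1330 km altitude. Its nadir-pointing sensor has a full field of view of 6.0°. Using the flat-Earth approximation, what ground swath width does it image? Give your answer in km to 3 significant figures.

139 km

Half-angle = 6.0°/2 = 3°.
Swath width ≈ 2h·tan(θ/2) = 2 × 1330 × tan(3°) = 139.4 km.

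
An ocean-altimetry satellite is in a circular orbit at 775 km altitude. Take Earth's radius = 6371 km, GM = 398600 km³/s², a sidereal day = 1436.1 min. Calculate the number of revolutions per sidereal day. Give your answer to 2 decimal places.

Semi-major axis a = 6371 + 775 = 7146 km. Period T = 2π√(a³/μ) = 2π√(7146³/398600) = 6011.8 s = 100.20 min.
Orbits per sidereal day = 86166 / 6011.8 = 14.333.

14.33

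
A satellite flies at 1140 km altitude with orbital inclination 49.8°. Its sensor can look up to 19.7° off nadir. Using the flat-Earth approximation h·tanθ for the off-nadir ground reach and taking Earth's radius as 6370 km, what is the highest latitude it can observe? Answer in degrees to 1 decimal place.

For a prograde orbit the ground track reaches latitude ±i = ±49.8°.
Sensor half-swath on the ground ≈ 1140·tan(19.7°) = 408 km = 3.67° of latitude.
Maximum observable latitude ≈ 49.8 + 3.67 = 53.5°.

53.5°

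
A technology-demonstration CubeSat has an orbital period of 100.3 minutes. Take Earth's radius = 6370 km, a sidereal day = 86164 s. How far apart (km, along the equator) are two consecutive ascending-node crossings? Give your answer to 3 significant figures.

2800 km

T = 100.3 min = 6018.0 s.
During one orbit Earth rotates (6018.0 / 86164) × 360° = 25.14°.
At the equator that is 25.14° × (2π·6370/360) km/° = 25.14 × 111.2 = 2795 km.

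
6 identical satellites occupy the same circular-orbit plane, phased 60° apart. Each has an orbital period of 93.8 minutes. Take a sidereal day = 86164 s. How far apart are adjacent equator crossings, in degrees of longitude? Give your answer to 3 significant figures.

3.92°

T = 93.8 min = 5628.0 s.
Single-satellite node shift = (5628.0/86164) × 360° = 23.51°.
With 6 satellites evenly phased, successive equator crossings are 23.51/6 = 3.919° apart.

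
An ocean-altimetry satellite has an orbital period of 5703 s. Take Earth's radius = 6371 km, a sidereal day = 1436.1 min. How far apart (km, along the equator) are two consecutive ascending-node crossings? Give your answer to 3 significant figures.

During one orbit Earth rotates (5703.0 / 86166) × 360° = 23.83°.
At the equator that is 23.83° × (2π·6371/360) km/° = 23.83 × 111.2 = 2649 km.

2650 km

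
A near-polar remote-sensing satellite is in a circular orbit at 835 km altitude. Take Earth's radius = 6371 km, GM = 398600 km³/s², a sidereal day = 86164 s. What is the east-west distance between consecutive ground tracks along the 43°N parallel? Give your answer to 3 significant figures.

Semi-major axis a = 6371 + 835 = 7206 km. Period T = 2π√(a³/μ) = 2π√(7206³/398600) = 6087.7 s = 101.46 min.
Node shift per orbit = (6087.7/86164) × 360° = 25.43°.
Equatorial spacing = 25.43 × 111.2 km/° = 2828 km.
At 43° latitude, spacing = 2828 × cos(43°) = 2068 km.

2070 km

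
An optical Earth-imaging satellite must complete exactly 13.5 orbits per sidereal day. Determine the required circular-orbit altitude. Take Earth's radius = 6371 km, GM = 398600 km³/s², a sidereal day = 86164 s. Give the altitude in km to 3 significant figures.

Required period T = 86164 / 13.5 = 6382.5 s.
From T = 2π√(a³/μ): a = (μ T²/4π²)^(1/3) = (398600 × 6382.5² / 4π²)^(1/3) = 7437 km.
Altitude h = a − R = 7437 − 6371 = 1066 km.

1070 km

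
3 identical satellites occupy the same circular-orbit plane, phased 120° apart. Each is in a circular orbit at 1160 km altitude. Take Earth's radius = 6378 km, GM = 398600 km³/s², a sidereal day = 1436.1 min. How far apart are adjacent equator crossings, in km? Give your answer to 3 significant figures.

Semi-major axis a = 6378 + 1160 = 7538 km. Period T = 2π√(a³/μ) = 2π√(7538³/398600) = 6513.2 s = 108.55 min.
Single-satellite node shift = (6513.2/86166) × 360° = 27.21°.
With 3 satellites evenly phased, successive equator crossings are 27.21/3 = 9.071° apart.
That is 9.071 × 111.3 = 1010 km at the equator.

1010 km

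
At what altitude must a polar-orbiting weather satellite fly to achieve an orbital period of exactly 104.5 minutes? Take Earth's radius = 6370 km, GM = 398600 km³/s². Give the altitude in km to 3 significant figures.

979 km

T = 104.5 min = 6270.0 s.
From T = 2π√(a³/μ): a = (μ T²/4π²)^(1/3) = (398600 × 6270.0² / 4π²)^(1/3) = 7349 km.
Altitude h = a − R = 7349 − 6370 = 979 km.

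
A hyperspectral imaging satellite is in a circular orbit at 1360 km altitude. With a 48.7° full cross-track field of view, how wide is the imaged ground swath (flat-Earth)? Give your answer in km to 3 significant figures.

1230 km

Half-angle = 48.7°/2 = 24.35°.
Swath width ≈ 2h·tan(θ/2) = 2 × 1360 × tan(24.35°) = 1231.0 km.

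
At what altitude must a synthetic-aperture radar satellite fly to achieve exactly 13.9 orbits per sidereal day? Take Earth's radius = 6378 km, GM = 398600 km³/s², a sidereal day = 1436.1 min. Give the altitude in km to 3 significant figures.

916 km

Required period T = 86166 / 13.9 = 6199.0 s.
From T = 2π√(a³/μ): a = (μ T²/4π²)^(1/3) = (398600 × 6199.0² / 4π²)^(1/3) = 7294 km.
Altitude h = a − R = 7294 − 6378 = 916 km.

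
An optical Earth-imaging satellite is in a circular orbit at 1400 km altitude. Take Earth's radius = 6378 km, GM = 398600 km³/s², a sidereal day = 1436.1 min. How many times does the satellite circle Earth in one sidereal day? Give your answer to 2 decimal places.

Semi-major axis a = 6378 + 1400 = 7778 km. Period T = 2π√(a³/μ) = 2π√(7778³/398600) = 6826.7 s = 113.78 min.
Orbits per sidereal day = 86166 / 6826.7 = 12.622.

12.62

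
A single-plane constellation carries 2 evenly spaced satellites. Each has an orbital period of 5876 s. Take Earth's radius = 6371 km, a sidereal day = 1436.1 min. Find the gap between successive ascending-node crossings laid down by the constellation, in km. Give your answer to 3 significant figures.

1360 km

Single-satellite node shift = (5876.0/86166) × 360° = 24.55°.
With 2 satellites evenly phased, successive equator crossings are 24.55/2 = 12.275° apart.
That is 12.275 × 111.2 = 1365 km at the equator.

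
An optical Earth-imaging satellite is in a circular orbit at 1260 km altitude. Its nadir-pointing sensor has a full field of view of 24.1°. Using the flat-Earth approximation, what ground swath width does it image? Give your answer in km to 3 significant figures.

538 km

Half-angle = 24.1°/2 = 12.05°.
Swath width ≈ 2h·tan(θ/2) = 2 × 1260 × tan(12.05°) = 537.9 km.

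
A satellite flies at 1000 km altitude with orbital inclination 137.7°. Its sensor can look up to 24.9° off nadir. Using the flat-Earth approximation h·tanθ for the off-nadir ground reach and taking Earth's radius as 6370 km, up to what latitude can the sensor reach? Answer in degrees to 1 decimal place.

Retrograde orbit: the ground track reaches ±(180° − i) = ±(180 − 137.7) = ±42.3°.
Sensor half-swath on the ground ≈ 1000·tan(24.9°) = 464 km = 4.18° of latitude.
Maximum observable latitude ≈ 42.3 + 4.18 = 46.5°.

46.5°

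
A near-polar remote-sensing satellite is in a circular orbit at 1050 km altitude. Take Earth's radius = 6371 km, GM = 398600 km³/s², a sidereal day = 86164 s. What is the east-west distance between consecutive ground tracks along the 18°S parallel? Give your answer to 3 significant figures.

Semi-major axis a = 6371 + 1050 = 7421 km. Period T = 2π√(a³/μ) = 2π√(7421³/398600) = 6362.2 s = 106.04 min.
Node shift per orbit = (6362.2/86164) × 360° = 26.58°.
Equatorial spacing = 26.58 × 111.2 km/° = 2956 km.
At 18° latitude, spacing = 2956 × cos(18°) = 2811 km.

2810 km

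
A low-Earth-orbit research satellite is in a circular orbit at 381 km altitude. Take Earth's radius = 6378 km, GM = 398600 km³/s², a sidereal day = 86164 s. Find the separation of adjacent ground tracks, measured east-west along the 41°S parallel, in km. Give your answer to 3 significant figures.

Semi-major axis a = 6378 + 381 = 6759 km. Period T = 2π√(a³/μ) = 2π√(6759³/398600) = 5530.1 s = 92.17 min.
Node shift per orbit = (5530.1/86164) × 360° = 23.11°.
Equatorial spacing = 23.11 × 111.3 km/° = 2572 km.
At 41° latitude, spacing = 2572 × cos(41°) = 1941 km.

1940 km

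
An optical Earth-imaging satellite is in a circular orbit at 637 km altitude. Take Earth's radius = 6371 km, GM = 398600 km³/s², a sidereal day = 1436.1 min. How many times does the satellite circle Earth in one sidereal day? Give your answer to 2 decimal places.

Semi-major axis a = 6371 + 637 = 7008 km. Period T = 2π√(a³/μ) = 2π√(7008³/398600) = 5838.5 s = 97.31 min.
Orbits per sidereal day = 86166 / 5838.5 = 14.758.

14.76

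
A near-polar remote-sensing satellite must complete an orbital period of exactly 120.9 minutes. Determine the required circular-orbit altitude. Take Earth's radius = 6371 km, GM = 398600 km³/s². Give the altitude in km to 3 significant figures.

T = 120.9 min = 7254.0 s.
From T = 2π√(a³/μ): a = (μ T²/4π²)^(1/3) = (398600 × 7254.0² / 4π²)^(1/3) = 8099 km.
Altitude h = a − R = 8099 − 6371 = 1728 km.

1730 km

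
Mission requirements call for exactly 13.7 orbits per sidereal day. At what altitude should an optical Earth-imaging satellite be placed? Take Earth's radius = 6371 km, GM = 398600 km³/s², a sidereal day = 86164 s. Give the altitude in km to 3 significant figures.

Required period T = 86164 / 13.7 = 6289.3 s.
From T = 2π√(a³/μ): a = (μ T²/4π²)^(1/3) = (398600 × 6289.3² / 4π²)^(1/3) = 7364 km.
Altitude h = a − R = 7364 − 6371 = 993 km.

993 km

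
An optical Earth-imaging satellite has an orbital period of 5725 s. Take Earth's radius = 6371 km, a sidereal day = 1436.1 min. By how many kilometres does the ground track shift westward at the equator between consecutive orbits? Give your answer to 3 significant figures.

During one orbit Earth rotates (5725.0 / 86166) × 360° = 23.92°.
At the equator that is 23.92° × (2π·6371/360) km/° = 23.92 × 111.2 = 2660 km.

2660 km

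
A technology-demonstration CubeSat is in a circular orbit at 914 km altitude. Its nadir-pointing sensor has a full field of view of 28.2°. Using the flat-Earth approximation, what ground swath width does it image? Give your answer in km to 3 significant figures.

459 km

Half-angle = 28.2°/2 = 14.1°.
Swath width ≈ 2h·tan(θ/2) = 2 × 914 × tan(14.1°) = 459.2 km.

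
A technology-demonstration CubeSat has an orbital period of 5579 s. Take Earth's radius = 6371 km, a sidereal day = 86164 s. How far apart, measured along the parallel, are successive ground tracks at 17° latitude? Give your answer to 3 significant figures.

Node shift per orbit = (5579.0/86164) × 360° = 23.31°.
Equatorial spacing = 23.31 × 111.2 km/° = 2592 km.
At 17° latitude, spacing = 2592 × cos(17°) = 2479 km.

2480 km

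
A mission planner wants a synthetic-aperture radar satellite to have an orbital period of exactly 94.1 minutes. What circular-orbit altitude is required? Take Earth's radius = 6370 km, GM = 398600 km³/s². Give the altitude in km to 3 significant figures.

T = 94.1 min = 5646.0 s.
From T = 2π√(a³/μ): a = (μ T²/4π²)^(1/3) = (398600 × 5646.0² / 4π²)^(1/3) = 6853 km.
Altitude h = a − R = 6853 − 6370 = 483 km.

483 km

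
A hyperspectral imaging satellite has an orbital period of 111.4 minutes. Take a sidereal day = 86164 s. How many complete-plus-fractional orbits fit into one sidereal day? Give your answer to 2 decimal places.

12.89

T = 111.4 min = 6684.0 s.
Orbits per sidereal day = 86164 / 6684.0 = 12.891.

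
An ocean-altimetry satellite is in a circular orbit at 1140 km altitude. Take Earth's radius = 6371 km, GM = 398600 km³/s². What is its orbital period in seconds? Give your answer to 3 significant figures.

6480 seconds

Semi-major axis a = 6371 + 1140 = 7511 km. Period T = 2π√(a³/μ) = 2π√(7511³/398600) = 6478.3 s = 107.97 min.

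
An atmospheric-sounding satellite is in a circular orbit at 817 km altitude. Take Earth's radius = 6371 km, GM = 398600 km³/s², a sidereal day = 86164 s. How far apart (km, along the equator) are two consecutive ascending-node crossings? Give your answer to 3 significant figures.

Semi-major axis a = 6371 + 817 = 7188 km. Period T = 2π√(a³/μ) = 2π√(7188³/398600) = 6064.9 s = 101.08 min.
During one orbit Earth rotates (6064.9 / 86164) × 360° = 25.34°.
At the equator that is 25.34° × (2π·6371/360) km/° = 25.34 × 111.2 = 2818 km.

2820 km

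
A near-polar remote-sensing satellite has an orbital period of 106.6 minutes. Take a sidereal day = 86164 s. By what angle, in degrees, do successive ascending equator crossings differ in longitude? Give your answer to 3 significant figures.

26.7°

T = 106.6 min = 6396.0 s.
During one orbit Earth rotates (6396.0 / 86164) × 360° = 26.72°.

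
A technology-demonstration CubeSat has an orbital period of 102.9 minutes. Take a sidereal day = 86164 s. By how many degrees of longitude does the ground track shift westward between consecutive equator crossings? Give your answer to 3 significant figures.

25.8°

T = 102.9 min = 6174.0 s.
During one orbit Earth rotates (6174.0 / 86164) × 360° = 25.80°.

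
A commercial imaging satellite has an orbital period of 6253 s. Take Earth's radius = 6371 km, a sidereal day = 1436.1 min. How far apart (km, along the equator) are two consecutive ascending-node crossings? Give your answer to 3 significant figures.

During one orbit Earth rotates (6253.0 / 86166) × 360° = 26.12°.
At the equator that is 26.12° × (2π·6371/360) km/° = 26.12 × 111.2 = 2905 km.

2900 km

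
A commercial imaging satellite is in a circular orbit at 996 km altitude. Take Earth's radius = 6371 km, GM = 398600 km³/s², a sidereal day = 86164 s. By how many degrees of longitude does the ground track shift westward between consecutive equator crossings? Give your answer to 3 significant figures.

26.3°

Semi-major axis a = 6371 + 996 = 7367 km. Period T = 2π√(a³/μ) = 2π√(7367³/398600) = 6292.8 s = 104.88 min.
During one orbit Earth rotates (6292.8 / 86164) × 360° = 26.29°.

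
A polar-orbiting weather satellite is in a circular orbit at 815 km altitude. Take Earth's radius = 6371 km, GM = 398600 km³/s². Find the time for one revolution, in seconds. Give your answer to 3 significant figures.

Semi-major axis a = 6371 + 815 = 7186 km. Period T = 2π√(a³/μ) = 2π√(7186³/398600) = 6062.4 s = 101.04 min.

6060 seconds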